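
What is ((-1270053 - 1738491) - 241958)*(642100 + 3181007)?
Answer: -12427016949714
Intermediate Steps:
((-1270053 - 1738491) - 241958)*(642100 + 3181007) = (-3008544 - 241958)*3823107 = -3250502*3823107 = -12427016949714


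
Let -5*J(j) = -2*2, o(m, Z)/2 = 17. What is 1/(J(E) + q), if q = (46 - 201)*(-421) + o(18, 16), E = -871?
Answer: 5/326449 ≈ 1.5316e-5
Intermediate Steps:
o(m, Z) = 34 (o(m, Z) = 2*17 = 34)
J(j) = ⅘ (J(j) = -(-2)*2/5 = -⅕*(-4) = ⅘)
q = 65289 (q = (46 - 201)*(-421) + 34 = -155*(-421) + 34 = 65255 + 34 = 65289)
1/(J(E) + q) = 1/(⅘ + 65289) = 1/(326449/5) = 5/326449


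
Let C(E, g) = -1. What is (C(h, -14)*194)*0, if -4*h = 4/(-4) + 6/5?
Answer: 0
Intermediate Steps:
h = -1/20 (h = -(4/(-4) + 6/5)/4 = -(4*(-¼) + 6*(⅕))/4 = -(-1 + 6/5)/4 = -¼*⅕ = -1/20 ≈ -0.050000)
(C(h, -14)*194)*0 = -1*194*0 = -194*0 = 0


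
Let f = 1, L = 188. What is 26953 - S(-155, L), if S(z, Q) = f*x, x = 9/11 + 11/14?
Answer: 4150515/154 ≈ 26951.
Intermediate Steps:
x = 247/154 (x = 9*(1/11) + 11*(1/14) = 9/11 + 11/14 = 247/154 ≈ 1.6039)
S(z, Q) = 247/154 (S(z, Q) = 1*(247/154) = 247/154)
26953 - S(-155, L) = 26953 - 1*247/154 = 26953 - 247/154 = 4150515/154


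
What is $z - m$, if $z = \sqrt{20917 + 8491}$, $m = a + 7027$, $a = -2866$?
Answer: $-4161 + 4 \sqrt{1838} \approx -3989.5$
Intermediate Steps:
$m = 4161$ ($m = -2866 + 7027 = 4161$)
$z = 4 \sqrt{1838}$ ($z = \sqrt{29408} = 4 \sqrt{1838} \approx 171.49$)
$z - m = 4 \sqrt{1838} - 4161 = -4161 + 4 \sqrt{1838}$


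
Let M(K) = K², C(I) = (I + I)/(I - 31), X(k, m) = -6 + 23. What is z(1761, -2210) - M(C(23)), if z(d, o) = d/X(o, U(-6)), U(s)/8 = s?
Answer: 19183/272 ≈ 70.526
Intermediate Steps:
U(s) = 8*s
X(k, m) = 17
z(d, o) = d/17
C(I) = 2*I/(-31 + I) (C(I) = (2*I)/(-31 + I) = 2*I/(-31 + I))
z(1761, -2210) - M(C(23)) = (1/17)*1761 - (2*23/(-31 + 23))² = 1761/17 - (2*23/(-8))² = 1761/17 - (2*23*(-⅛))² = 1761/17 - (-23/4)² = 1761/17 - 1*529/16 = 1761/17 - 529/16 = 19183/272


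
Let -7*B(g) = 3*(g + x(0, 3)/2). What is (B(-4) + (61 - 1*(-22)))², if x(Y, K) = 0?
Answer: 351649/49 ≈ 7176.5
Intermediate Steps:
B(g) = -3*g/7 (B(g) = -3*(g + 0/2)/7 = -3*(g + 0*(½))/7 = -3*(g + 0)/7 = -3*g/7)
(B(-4) + (61 - 1*(-22)))² = (-3/7*(-4) + (61 - 1*(-22)))² = (12/7 + (61 + 22))² = (12/7 + 83)² = (593/7)² = 351649/49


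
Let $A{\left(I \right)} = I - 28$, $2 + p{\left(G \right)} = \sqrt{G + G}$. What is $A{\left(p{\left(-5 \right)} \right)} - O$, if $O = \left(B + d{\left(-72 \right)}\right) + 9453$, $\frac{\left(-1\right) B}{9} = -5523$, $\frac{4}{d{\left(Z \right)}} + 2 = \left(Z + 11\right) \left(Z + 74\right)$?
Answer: $- \frac{1834889}{31} + i \sqrt{10} \approx -59190.0 + 3.1623 i$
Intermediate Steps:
$d{\left(Z \right)} = \frac{4}{-2 + \left(11 + Z\right) \left(74 + Z\right)}$ ($d{\left(Z \right)} = \frac{4}{-2 + \left(Z + 11\right) \left(Z + 74\right)} = \frac{4}{-2 + \left(11 + Z\right) \left(74 + Z\right)}$)
$B = 49707$ ($B = \left(-9\right) \left(-5523\right) = 49707$)
$p{\left(G \right)} = -2 + \sqrt{2} \sqrt{G}$ ($p{\left(G \right)} = -2 + \sqrt{G + G} = -2 + \sqrt{2 G} = -2 + \sqrt{2} \sqrt{G}$)
$O = \frac{1833959}{31}$ ($O = \left(49707 + \frac{4}{812 + \left(-72\right)^{2} + 85 \left(-72\right)}\right) + 9453 = \left(49707 + \frac{4}{812 + 5184 - 6120}\right) + 9453 = \left(49707 + \frac{4}{-124}\right) + 9453 = \left(49707 + 4 \left(- \frac{1}{124}\right)\right) + 9453 = \left(49707 - \frac{1}{31}\right) + 9453 = \frac{1540916}{31} + 9453 = \frac{1833959}{31} \approx 59160.0$)
$A{\left(I \right)} = -28 + I$
$A{\left(p{\left(-5 \right)} \right)} - O = \left(-28 - \left(2 - \sqrt{2} \sqrt{-5}\right)\right) - \frac{1833959}{31} = \left(-28 - \left(2 - \sqrt{2} i \sqrt{5}\right)\right) - \frac{1833959}{31} = \left(-28 - \left(2 - i \sqrt{10}\right)\right) - \frac{1833959}{31} = \left(-30 + i \sqrt{10}\right) - \frac{1833959}{31} = - \frac{1834889}{31} + i \sqrt{10}$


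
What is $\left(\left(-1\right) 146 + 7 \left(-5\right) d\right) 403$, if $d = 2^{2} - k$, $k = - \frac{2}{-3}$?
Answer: $- \frac{317564}{3} \approx -1.0585 \cdot 10^{5}$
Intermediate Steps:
$k = \frac{2}{3}$ ($k = \left(-2\right) \left(- \frac{1}{3}\right) = \frac{2}{3} \approx 0.66667$)
$d = \frac{10}{3}$ ($d = 2^{2} - \frac{2}{3} = 4 - \frac{2}{3} = \frac{10}{3} \approx 3.3333$)
$\left(\left(-1\right) 146 + 7 \left(-5\right) d\right) 403 = \left(\left(-1\right) 146 + 7 \left(-5\right) \frac{10}{3}\right) 403 = \left(-146 - \frac{350}{3}\right) 403 = \left(- \frac{788}{3}\right) 403 = - \frac{317564}{3}$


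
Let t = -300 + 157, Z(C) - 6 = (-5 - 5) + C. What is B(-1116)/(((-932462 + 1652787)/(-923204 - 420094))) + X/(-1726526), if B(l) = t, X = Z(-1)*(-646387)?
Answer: 329323122374089/1243659840950 ≈ 264.80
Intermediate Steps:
Z(C) = -4 + C (Z(C) = 6 + ((-5 - 5) + C) = 6 + (-10 + C) = -4 + C)
X = 3231935 (X = (-4 - 1)*(-646387) = -5*(-646387) = 3231935)
t = -143
B(l) = -143
B(-1116)/(((-932462 + 1652787)/(-923204 - 420094))) + X/(-1726526) = -143*(-923204 - 420094)/(-932462 + 1652787) + 3231935/(-1726526) = -143/(720325/(-1343298)) + 3231935*(-1/1726526) = -143/(720325*(-1/1343298)) - 3231935/1726526 = -143/(-720325/1343298) - 3231935/1726526 = -143*(-1343298/720325) - 3231935/1726526 = 192091614/720325 - 3231935/1726526 = 329323122374089/1243659840950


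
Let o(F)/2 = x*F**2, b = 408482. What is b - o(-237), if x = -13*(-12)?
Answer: -17116246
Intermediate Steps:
x = 156
o(F) = 312*F**2 (o(F) = 2*(156*F**2) = 312*F**2)
b - o(-237) = 408482 - 312*(-237)**2 = 408482 - 312*56169 = 408482 - 1*17524728 = 408482 - 17524728 = -17116246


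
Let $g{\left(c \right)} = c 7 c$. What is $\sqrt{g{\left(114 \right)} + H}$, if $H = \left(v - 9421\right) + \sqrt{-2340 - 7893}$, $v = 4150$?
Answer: $\sqrt{85701 + 3 i \sqrt{1137}} \approx 292.75 + 0.173 i$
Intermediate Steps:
$g{\left(c \right)} = 7 c^{2}$ ($g{\left(c \right)} = 7 c c = 7 c^{2}$)
$H = -5271 + 3 i \sqrt{1137}$ ($H = \left(4150 - 9421\right) + \sqrt{-2340 - 7893} = -5271 + \sqrt{-10233} = -5271 + 3 i \sqrt{1137} \approx -5271.0 + 101.16 i$)
$\sqrt{g{\left(114 \right)} + H} = \sqrt{7 \cdot 114^{2} - \left(5271 - 3 i \sqrt{1137}\right)} = \sqrt{7 \cdot 12996 - \left(5271 - 3 i \sqrt{1137}\right)} = \sqrt{90972 - \left(5271 - 3 i \sqrt{1137}\right)} = \sqrt{85701 + 3 i \sqrt{1137}}$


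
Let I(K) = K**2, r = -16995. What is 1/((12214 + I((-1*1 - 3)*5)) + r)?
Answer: -1/4381 ≈ -0.00022826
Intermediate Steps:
1/((12214 + I((-1*1 - 3)*5)) + r) = 1/((12214 + ((-1*1 - 3)*5)**2) - 16995) = 1/((12214 + ((-1 - 3)*5)**2) - 16995) = 1/((12214 + (-4*5)**2) - 16995) = 1/((12214 + (-20)**2) - 16995) = 1/((12214 + 400) - 16995) = 1/(12614 - 16995) = 1/(-4381) = -1/4381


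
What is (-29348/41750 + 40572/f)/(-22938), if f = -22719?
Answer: 196719851/1813092634875 ≈ 0.00010850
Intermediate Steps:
(-29348/41750 + 40572/f)/(-22938) = (-29348/41750 + 40572/(-22719))/(-22938) = (-29348*1/41750 + 40572*(-1/22719))*(-1/22938) = (-14674/20875 - 13524/7573)*(-1/22938) = -393439702/158086375*(-1/22938) = 196719851/1813092634875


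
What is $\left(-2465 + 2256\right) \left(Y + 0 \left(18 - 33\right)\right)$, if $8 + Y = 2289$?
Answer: $-476729$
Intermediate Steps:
$Y = 2281$ ($Y = -8 + 2289 = 2281$)
$\left(-2465 + 2256\right) \left(Y + 0 \left(18 - 33\right)\right) = \left(-2465 + 2256\right) \left(2281 + 0 \left(18 - 33\right)\right) = - 209 \left(2281 + 0 \left(-15\right)\right) = - 209 \left(2281 + 0\right) = \left(-209\right) 2281 = -476729$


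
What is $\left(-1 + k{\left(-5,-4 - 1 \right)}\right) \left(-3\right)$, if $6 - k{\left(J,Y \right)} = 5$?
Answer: $0$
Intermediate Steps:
$k{\left(J,Y \right)} = 1$ ($k{\left(J,Y \right)} = 6 - 5 = 1$)
$\left(-1 + k{\left(-5,-4 - 1 \right)}\right) \left(-3\right) = \left(-1 + 1\right) \left(-3\right) = 0 \left(-3\right) = 0$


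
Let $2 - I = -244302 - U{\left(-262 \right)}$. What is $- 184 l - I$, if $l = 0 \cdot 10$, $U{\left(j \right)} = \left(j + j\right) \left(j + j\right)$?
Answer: $-518880$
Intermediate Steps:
$U{\left(j \right)} = 4 j^{2}$ ($U{\left(j \right)} = 2 j 2 j = 4 j^{2}$)
$l = 0$
$I = 518880$ ($I = 2 - \left(-244302 - 4 \left(-262\right)^{2}\right) = 2 - \left(-244302 - 4 \cdot 68644\right) = 2 - \left(-244302 - 274576\right) = 2 - -518878 = 2 + 518878 = 518880$)
$- 184 l - I = \left(-184\right) 0 - 518880 = 0 - 518880 = -518880$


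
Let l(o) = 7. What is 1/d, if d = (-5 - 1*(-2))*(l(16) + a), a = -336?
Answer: 1/987 ≈ 0.0010132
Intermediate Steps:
d = 987 (d = (-5 - 1*(-2))*(7 - 336) = (-5 + 2)*(-329) = -3*(-329) = 987)
1/d = 1/987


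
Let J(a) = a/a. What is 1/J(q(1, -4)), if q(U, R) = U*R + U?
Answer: 1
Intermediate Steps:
q(U, R) = U + R*U (q(U, R) = R*U + U = U + R*U)
J(a) = 1
1/J(q(1, -4)) = 1/1 = 1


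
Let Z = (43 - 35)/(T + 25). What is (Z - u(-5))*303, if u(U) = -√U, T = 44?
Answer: 808/23 + 303*I*√5 ≈ 35.13 + 677.53*I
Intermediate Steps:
Z = 8/69 (Z = (43 - 35)/(44 + 25) = 8/69 ≈ 0.11594)
(Z - u(-5))*303 = (8/69 - (-1)*√(-5))*303 = (8/69 - (-1)*I*√5)*303 = (8/69 + I*√5)*303 = 808/23 + 303*I*√5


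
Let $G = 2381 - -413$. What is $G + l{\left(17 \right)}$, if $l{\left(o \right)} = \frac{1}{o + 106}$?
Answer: $\frac{343663}{123} \approx 2794.0$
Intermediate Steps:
$G = 2794$ ($G = 2381 + 413 = 2794$)
$l{\left(o \right)} = \frac{1}{106 + o}$
$G + l{\left(17 \right)} = 2794 + \frac{1}{106 + 17} = 2794 + \frac{1}{123} = \frac{343663}{123}$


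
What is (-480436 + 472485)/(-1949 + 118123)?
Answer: -7951/116174 ≈ -0.068440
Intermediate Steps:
(-480436 + 472485)/(-1949 + 118123) = -7951/116174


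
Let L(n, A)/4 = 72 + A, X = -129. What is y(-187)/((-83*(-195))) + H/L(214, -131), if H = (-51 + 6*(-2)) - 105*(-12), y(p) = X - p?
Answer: -19359757/3819660 ≈ -5.0685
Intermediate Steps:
y(p) = -129 - p
H = 1197 (H = (-51 - 12) + 1260 = -63 + 1260 = 1197)
L(n, A) = 288 + 4*A (L(n, A) = 4*(72 + A) = 288 + 4*A)
y(-187)/((-83*(-195))) + H/L(214, -131) = (-129 - 1*(-187))/((-83*(-195))) + 1197/(288 + 4*(-131)) = (-129 + 187)/16185 + 1197/(288 - 524) = 58*(1/16185) + 1197/(-236) = 58/16185 + 1197*(-1/236) = 58/16185 - 1197/236 = -19359757/3819660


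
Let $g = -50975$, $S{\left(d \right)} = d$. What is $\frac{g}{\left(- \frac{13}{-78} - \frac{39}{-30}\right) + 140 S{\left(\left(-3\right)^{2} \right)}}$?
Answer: $- \frac{764625}{18922} \approx -40.409$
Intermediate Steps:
$\frac{g}{\left(- \frac{13}{-78} - \frac{39}{-30}\right) + 140 S{\left(\left(-3\right)^{2} \right)}} = - \frac{50975}{\left(- \frac{13}{-78} - \frac{39}{-30}\right) + 140 \left(-3\right)^{2}} = - \frac{50975}{\left(\left(-13\right) \left(- \frac{1}{78}\right) - - \frac{13}{10}\right) + 140 \cdot 9} = - \frac{50975}{\left(\frac{1}{6} + \frac{13}{10}\right) + 1260} = - \frac{50975}{\frac{22}{15} + 1260} = - \frac{50975}{\frac{18922}{15}} = \left(-50975\right) \frac{15}{18922} = - \frac{764625}{18922}$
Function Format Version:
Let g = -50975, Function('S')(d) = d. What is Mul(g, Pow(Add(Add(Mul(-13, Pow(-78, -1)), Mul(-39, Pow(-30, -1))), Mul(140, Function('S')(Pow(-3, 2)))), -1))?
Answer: Rational(-764625, 18922) ≈ -40.409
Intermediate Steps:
Mul(g, Pow(Add(Add(Mul(-13, Pow(-78, -1)), Mul(-39, Pow(-30, -1))), Mul(140, Function('S')(Pow(-3, 2)))), -1)) = Mul(-50975, Pow(Add(Add(Mul(-13, Pow(-78, -1)), Mul(-39, Pow(-30, -1))), Mul(140, Pow(-3, 2))), -1)) = Mul(-50975, Pow(Add(Add(Mul(-13, Rational(-1, 78)), Mul(-39, Rational(-1, 30))), Mul(140, 9)), -1)) = Mul(-50975, Pow(Add(Add(Rational(1, 6), Rational(13, 10)), 1260), -1)) = Mul(-50975, Pow(Add(Rational(22, 15), 1260), -1)) = Mul(-50975, Pow(Rational(18922, 15), -1)) = Mul(-50975, Rational(15, 18922)) = Rational(-764625, 18922)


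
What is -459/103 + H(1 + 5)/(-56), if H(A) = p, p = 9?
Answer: -26631/5768 ≈ -4.6170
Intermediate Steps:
H(A) = 9
-459/103 + H(1 + 5)/(-56) = -459/103 + 9/(-56) = -459*1/103 + 9*(-1/56) = -459/103 - 9/56 = -26631/5768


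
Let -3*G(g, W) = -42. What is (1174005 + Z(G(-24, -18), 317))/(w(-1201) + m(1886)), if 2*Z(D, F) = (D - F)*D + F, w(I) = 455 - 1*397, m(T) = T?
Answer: 2344085/3888 ≈ 602.90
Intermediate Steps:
G(g, W) = 14 (G(g, W) = -⅓*(-42) = 14)
w(I) = 58 (w(I) = 455 - 397 = 58)
Z(D, F) = F/2 + D*(D - F)/2 (Z(D, F) = ((D - F)*D + F)/2 = (D*(D - F) + F)/2 = (F + D*(D - F))/2 = F/2 + D*(D - F)/2)
(1174005 + Z(G(-24, -18), 317))/(w(-1201) + m(1886)) = (1174005 + ((½)*317 + (½)*14² - ½*14*317))/(58 + 1886) = (1174005 + (317/2 + (½)*196 - 2219))/1944 = (1174005 + (317/2 + 98 - 2219))*(1/1944) = (1174005 - 3925/2)*(1/1944) = (2344085/2)*(1/1944) = 2344085/3888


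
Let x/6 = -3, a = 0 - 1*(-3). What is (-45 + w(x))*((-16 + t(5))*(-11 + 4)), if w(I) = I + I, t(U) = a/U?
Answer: -43659/5 ≈ -8731.8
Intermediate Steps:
a = 3 (a = 0 + 3 = 3)
x = -18 (x = 6*(-3) = -18)
t(U) = 3/U
w(I) = 2*I
(-45 + w(x))*((-16 + t(5))*(-11 + 4)) = (-45 + 2*(-18))*((-16 + 3/5)*(-11 + 4)) = (-45 - 36)*((-16 + 3*(⅕))*(-7)) = -81*(-16 + ⅗)*(-7) = -(-6237)*(-7)/5 = -81*539/5 = -43659/5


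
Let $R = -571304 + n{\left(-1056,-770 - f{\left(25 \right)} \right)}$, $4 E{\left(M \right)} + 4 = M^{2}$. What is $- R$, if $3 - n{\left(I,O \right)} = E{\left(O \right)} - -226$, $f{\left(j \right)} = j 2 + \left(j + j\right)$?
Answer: $760751$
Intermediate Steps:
$f{\left(j \right)} = 4 j$ ($f{\left(j \right)} = 2 j + 2 j = 4 j$)
$E{\left(M \right)} = -1 + \frac{M^{2}}{4}$
$n{\left(I,O \right)} = -222 - \frac{O^{2}}{4}$ ($n{\left(I,O \right)} = 3 - \left(\left(-1 + \frac{O^{2}}{4}\right) - -226\right) = 3 - \left(\left(-1 + \frac{O^{2}}{4}\right) + 226\right) = 3 - \left(225 + \frac{O^{2}}{4}\right) = -222 - \frac{O^{2}}{4}$)
$R = -760751$ ($R = -571304 - \left(222 + \frac{\left(-770 - 4 \cdot 25\right)^{2}}{4}\right) = -571304 - \left(222 + \frac{\left(-770 - 100\right)^{2}}{4}\right) = -571304 - \left(222 + \frac{\left(-870\right)^{2}}{4}\right) = -571304 - 189447 = -760751$)
$- R = \left(-1\right) \left(-760751\right) = 760751$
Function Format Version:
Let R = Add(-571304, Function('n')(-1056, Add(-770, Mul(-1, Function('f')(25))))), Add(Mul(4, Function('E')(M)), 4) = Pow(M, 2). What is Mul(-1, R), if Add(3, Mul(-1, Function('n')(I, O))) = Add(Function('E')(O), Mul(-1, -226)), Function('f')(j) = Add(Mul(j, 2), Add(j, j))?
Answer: 760751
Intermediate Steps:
Function('f')(j) = Mul(4, j) (Function('f')(j) = Add(Mul(2, j), Mul(2, j)) = Mul(4, j))
Function('E')(M) = Add(-1, Mul(Rational(1, 4), Pow(M, 2)))
Function('n')(I, O) = Add(-222, Mul(Rational(-1, 4), Pow(O, 2))) (Function('n')(I, O) = Add(3, Mul(-1, Add(Add(-1, Mul(Rational(1, 4), Pow(O, 2))), Mul(-1, -226)))) = Add(3, Mul(-1, Add(Add(-1, Mul(Rational(1, 4), Pow(O, 2))), 226))) = Add(3, Mul(-1, Add(225, Mul(Rational(1, 4), Pow(O, 2))))) = Add(3, Add(-225, Mul(Rational(-1, 4), Pow(O, 2)))) = Add(-222, Mul(Rational(-1, 4), Pow(O, 2))))
R = -760751 (R = Add(-571304, Add(-222, Mul(Rational(-1, 4), Pow(Add(-770, Mul(-1, Mul(4, 25))), 2)))) = Add(-571304, Add(-222, Mul(Rational(-1, 4), Pow(Add(-770, Mul(-1, 100)), 2)))) = Add(-571304, Add(-222, Mul(Rational(-1, 4), Pow(Add(-770, -100), 2)))) = Add(-571304, Add(-222, Mul(Rational(-1, 4), Pow(-870, 2)))) = Add(-571304, Add(-222, Mul(Rational(-1, 4), 756900))) = Add(-571304, Add(-222, -189225)) = Add(-571304, -189447) = -760751)
Mul(-1, R) = Mul(-1, -760751) = 760751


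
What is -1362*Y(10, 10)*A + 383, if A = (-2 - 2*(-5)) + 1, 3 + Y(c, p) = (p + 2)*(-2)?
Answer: 331349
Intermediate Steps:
Y(c, p) = -7 - 2*p (Y(c, p) = -3 + (p + 2)*(-2) = -3 + (2 + p)*(-2) = -3 + (-4 - 2*p) = -7 - 2*p)
A = 9 (A = (-2 + 10) + 1 = 8 + 1 = 9)
-1362*Y(10, 10)*A + 383 = -1362*(-7 - 2*10)*9 + 383 = -1362*(-7 - 20)*9 + 383 = -(-36774)*9 + 383 = -1362*(-243) + 383 = 330966 + 383 = 331349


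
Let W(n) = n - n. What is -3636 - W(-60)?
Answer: -3636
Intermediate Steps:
W(n) = 0
-3636 - W(-60) = -3636 - 1*0 = -3636 + 0 = -3636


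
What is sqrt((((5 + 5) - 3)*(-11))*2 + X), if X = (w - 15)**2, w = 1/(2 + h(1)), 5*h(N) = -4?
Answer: 41/6 ≈ 6.8333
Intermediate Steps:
h(N) = -4/5 (h(N) = (1/5)*(-4) = -4/5)
w = 5/6 (w = 1/(2 - 4/5) = 1/(6/5) = 5/6 ≈ 0.83333)
X = 7225/36 (X = (5/6 - 15)**2 = (-85/6)**2 = 7225/36 ≈ 200.69)
sqrt((((5 + 5) - 3)*(-11))*2 + X) = sqrt((((5 + 5) - 3)*(-11))*2 + 7225/36) = sqrt(((10 - 3)*(-11))*2 + 7225/36) = sqrt((7*(-11))*2 + 7225/36) = sqrt(-77*2 + 7225/36) = sqrt(-154 + 7225/36) = sqrt(1681/36) = 41/6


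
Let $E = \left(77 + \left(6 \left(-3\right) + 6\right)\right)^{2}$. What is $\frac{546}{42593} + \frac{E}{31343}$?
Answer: $\frac{15159131}{102691723} \approx 0.14762$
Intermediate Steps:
$E = 4225$ ($E = \left(77 + \left(-18 + 6\right)\right)^{2} = \left(77 - 12\right)^{2} = 65^{2} = 4225$)
$\frac{546}{42593} + \frac{E}{31343} = \frac{546}{42593} + \frac{4225}{31343} = 546 \cdot \frac{1}{42593} + 4225 \cdot \frac{1}{31343} = \frac{546}{42593} + \frac{325}{2411} = \frac{15159131}{102691723}$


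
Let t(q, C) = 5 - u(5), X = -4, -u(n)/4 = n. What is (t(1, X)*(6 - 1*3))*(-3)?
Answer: -225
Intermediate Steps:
u(n) = -4*n
t(q, C) = 25 (t(q, C) = 5 - (-4)*5 = 5 - 1*(-20) = 5 + 20 = 25)
(t(1, X)*(6 - 1*3))*(-3) = (25*(6 - 1*3))*(-3) = (25*(6 - 3))*(-3) = (25*3)*(-3) = 75*(-3) = -225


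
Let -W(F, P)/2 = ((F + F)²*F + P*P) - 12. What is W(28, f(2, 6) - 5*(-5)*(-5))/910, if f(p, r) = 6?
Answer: -101957/455 ≈ -224.08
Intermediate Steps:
W(F, P) = 24 - 8*F³ - 2*P² (W(F, P) = -2*(((F + F)²*F + P*P) - 12) = -2*(((2*F)²*F + P²) - 12) = -2*(((4*F²)*F + P²) - 12) = -2*((4*F³ + P²) - 12) = -2*((P² + 4*F³) - 12) = -2*(-12 + P² + 4*F³) = 24 - 8*F³ - 2*P²)
W(28, f(2, 6) - 5*(-5)*(-5))/910 = (24 - 8*28³ - 2*(6 - 5*(-5)*(-5))²)/910 = (24 - 8*21952 - 2*(6 + 25*(-5))²)*(1/910) = (24 - 175616 - 2*(6 - 125)²)*(1/910) = (24 - 175616 - 2*(-119)²)*(1/910) = (24 - 175616 - 2*14161)*(1/910) = (24 - 175616 - 28322)*(1/910) = -203914*1/910 = -101957/455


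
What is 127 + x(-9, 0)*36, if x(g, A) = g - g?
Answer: 127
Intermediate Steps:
x(g, A) = 0
127 + x(-9, 0)*36 = 127 + 0*36 = 127 + 0 = 127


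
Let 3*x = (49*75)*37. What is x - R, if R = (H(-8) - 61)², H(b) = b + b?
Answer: 39396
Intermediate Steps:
H(b) = 2*b
R = 5929 (R = (2*(-8) - 61)² = (-16 - 61)² = (-77)² = 5929)
x = 45325 (x = ((49*75)*37)/3 = (3675*37)/3 = (⅓)*135975 = 45325)
x - R = 45325 - 1*5929 = 45325 - 5929 = 39396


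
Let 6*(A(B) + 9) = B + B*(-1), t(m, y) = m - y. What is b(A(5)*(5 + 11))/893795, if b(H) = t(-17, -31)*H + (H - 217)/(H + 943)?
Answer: -322229/142828441 ≈ -0.0022561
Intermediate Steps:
A(B) = -9 (A(B) = -9 + (B + B*(-1))/6 = -9 + (B - B)/6 = -9 + (⅙)*0 = -9 + 0 = -9)
b(H) = 14*H + (-217 + H)/(943 + H) (b(H) = (-17 - 1*(-31))*H + (H - 217)/(H + 943) = (-17 + 31)*H + (-217 + H)/(943 + H) = 14*H + (-217 + H)/(943 + H))
b(A(5)*(5 + 11))/893795 = ((-217 + 14*(-9*(5 + 11))² + 13203*(-9*(5 + 11)))/(943 - 9*(5 + 11)))/893795 = ((-217 + 14*(-9*16)² + 13203*(-9*16))/(943 - 9*16))*(1/893795) = ((-217 + 14*(-144)² + 13203*(-144))/(943 - 144))*(1/893795) = ((-217 + 14*20736 - 1901232)/799)*(1/893795) = ((-217 + 290304 - 1901232)/799)*(1/893795) = ((1/799)*(-1611145))*(1/893795) = -1611145/799*1/893795 = -322229/142828441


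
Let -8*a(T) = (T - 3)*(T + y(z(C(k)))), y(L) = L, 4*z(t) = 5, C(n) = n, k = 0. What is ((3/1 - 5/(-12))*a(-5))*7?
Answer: -1435/16 ≈ -89.688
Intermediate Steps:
z(t) = 5/4 (z(t) = (¼)*5 = 5/4)
a(T) = -(-3 + T)*(5/4 + T)/8 (a(T) = -(T - 3)*(T + 5/4)/8 = -(-3 + T)*(5/4 + T)/8)
((3/1 - 5/(-12))*a(-5))*7 = ((3/1 - 5/(-12))*(15/32 - ⅛*(-5)² + (7/32)*(-5)))*7 = ((3*1 - 5*(-1/12))*(15/32 - ⅛*25 - 35/32))*7 = ((3 + 5/12)*(15/32 - 25/8 - 35/32))*7 = ((41/12)*(-15/4))*7 = -205/16*7 = -1435/16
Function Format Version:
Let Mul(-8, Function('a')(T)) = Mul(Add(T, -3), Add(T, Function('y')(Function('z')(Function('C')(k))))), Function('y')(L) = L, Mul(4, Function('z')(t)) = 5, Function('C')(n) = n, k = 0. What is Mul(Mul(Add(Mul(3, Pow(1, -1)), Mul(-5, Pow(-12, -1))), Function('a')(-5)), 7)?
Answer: Rational(-1435, 16) ≈ -89.688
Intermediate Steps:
Function('z')(t) = Rational(5, 4) (Function('z')(t) = Mul(Rational(1, 4), 5) = Rational(5, 4))
Function('a')(T) = Mul(Rational(-1, 8), Add(-3, T), Add(Rational(5, 4), T)) (Function('a')(T) = Mul(Rational(-1, 8), Mul(Add(T, -3), Add(T, Rational(5, 4)))) = Mul(Rational(-1, 8), Mul(Add(-3, T), Add(Rational(5, 4), T))) = Mul(Rational(-1, 8), Add(-3, T), Add(Rational(5, 4), T)))
Mul(Mul(Add(Mul(3, Pow(1, -1)), Mul(-5, Pow(-12, -1))), Function('a')(-5)), 7) = Mul(Mul(Add(Mul(3, Pow(1, -1)), Mul(-5, Pow(-12, -1))), Add(Rational(15, 32), Mul(Rational(-1, 8), Pow(-5, 2)), Mul(Rational(7, 32), -5))), 7) = Mul(Mul(Add(Mul(3, 1), Mul(-5, Rational(-1, 12))), Add(Rational(15, 32), Mul(Rational(-1, 8), 25), Rational(-35, 32))), 7) = Mul(Mul(Add(3, Rational(5, 12)), Add(Rational(15, 32), Rational(-25, 8), Rational(-35, 32))), 7) = Mul(Mul(Rational(41, 12), Rational(-15, 4)), 7) = Mul(Rational(-205, 16), 7) = Rational(-1435, 16)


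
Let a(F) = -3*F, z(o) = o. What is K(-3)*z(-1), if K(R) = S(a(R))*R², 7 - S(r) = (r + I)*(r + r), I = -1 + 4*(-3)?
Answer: -711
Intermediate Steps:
I = -13 (I = -1 - 12 = -13)
S(r) = 7 - 2*r*(-13 + r) (S(r) = 7 - (r - 13)*(r + r) = 7 - (-13 + r)*2*r = 7 - 2*r*(-13 + r))
K(R) = R²*(7 - 78*R - 18*R²) (K(R) = (7 - 2*9*R² + 26*(-3*R))*R² = (7 - 18*R² - 78*R)*R² = (7 - 78*R - 18*R²)*R² = R²*(7 - 78*R - 18*R²))
K(-3)*z(-1) = ((-3)²*(7 - 78*(-3) - 18*(-3)²))*(-1) = (9*(7 + 234 - 18*9))*(-1) = (9*(7 + 234 - 162))*(-1) = (9*79)*(-1) = 711*(-1) = -711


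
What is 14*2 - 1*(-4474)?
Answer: 4502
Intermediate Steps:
14*2 - 1*(-4474) = 28 + 4474 = 4502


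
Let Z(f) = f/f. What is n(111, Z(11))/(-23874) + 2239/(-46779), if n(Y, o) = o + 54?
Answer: -18675577/372267282 ≈ -0.050167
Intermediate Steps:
Z(f) = 1
n(Y, o) = 54 + o
n(111, Z(11))/(-23874) + 2239/(-46779) = (54 + 1)/(-23874) + 2239/(-46779) = 55*(-1/23874) + 2239*(-1/46779) = -55/23874 - 2239/46779 = -18675577/372267282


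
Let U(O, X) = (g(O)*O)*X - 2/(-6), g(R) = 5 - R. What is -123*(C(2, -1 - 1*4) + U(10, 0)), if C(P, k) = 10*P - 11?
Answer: -1148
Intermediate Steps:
C(P, k) = -11 + 10*P
U(O, X) = ⅓ + O*X*(5 - O) (U(O, X) = ((5 - O)*O)*X - 2/(-6) = (O*(5 - O))*X - 2*(-⅙) = O*X*(5 - O) + ⅓ = ⅓ + O*X*(5 - O))
-123*(C(2, -1 - 1*4) + U(10, 0)) = -123*((-11 + 10*2) + (⅓ - 1*10*0*(-5 + 10))) = -123*((-11 + 20) + (⅓ - 1*10*0*5)) = -123*(9 + (⅓ + 0)) = -123*(9 + ⅓) = -123*28/3 = -1148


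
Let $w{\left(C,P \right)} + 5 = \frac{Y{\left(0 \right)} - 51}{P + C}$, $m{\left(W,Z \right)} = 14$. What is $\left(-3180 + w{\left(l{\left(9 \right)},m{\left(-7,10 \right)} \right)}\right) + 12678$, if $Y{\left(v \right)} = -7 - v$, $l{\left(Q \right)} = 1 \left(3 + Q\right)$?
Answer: $\frac{123380}{13} \approx 9490.8$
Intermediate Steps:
$l{\left(Q \right)} = 3 + Q$
$w{\left(C,P \right)} = -5 - \frac{58}{C + P}$ ($w{\left(C,P \right)} = -5 + \frac{\left(-7 - 0\right) - 51}{P + C} = -5 + \frac{\left(-7 + 0\right) - 51}{C + P} = -5 + \frac{-7 - 51}{C + P} = -5 - \frac{58}{C + P}$)
$\left(-3180 + w{\left(l{\left(9 \right)},m{\left(-7,10 \right)} \right)}\right) + 12678 = \left(-3180 + \frac{-58 - 5 \left(3 + 9\right) - 70}{\left(3 + 9\right) + 14}\right) + 12678 = \left(-3180 + \frac{-58 - 60 - 70}{12 + 14}\right) + 12678 = \left(-3180 + \frac{-58 - 60 - 70}{26}\right) + 12678 = \left(-3180 + \frac{1}{26} \left(-188\right)\right) + 12678 = \left(-3180 - \frac{94}{13}\right) + 12678 = - \frac{41434}{13} + 12678 = \frac{123380}{13}$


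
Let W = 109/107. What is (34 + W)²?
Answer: 14040009/11449 ≈ 1226.3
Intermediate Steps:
W = 109/107 (W = 109*(1/107) = 109/107 ≈ 1.0187)
(34 + W)² = (34 + 109/107)² = (3747/107)² = 14040009/11449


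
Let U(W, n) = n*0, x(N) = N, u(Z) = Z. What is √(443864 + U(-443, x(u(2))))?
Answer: 2*√110966 ≈ 666.23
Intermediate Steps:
U(W, n) = 0
√(443864 + U(-443, x(u(2)))) = √(443864 + 0) = √443864 = 2*√110966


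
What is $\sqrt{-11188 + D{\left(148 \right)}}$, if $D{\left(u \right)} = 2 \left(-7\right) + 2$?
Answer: $40 i \sqrt{7} \approx 105.83 i$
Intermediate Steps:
$D{\left(u \right)} = -12$ ($D{\left(u \right)} = -14 + 2 = -12$)
$\sqrt{-11188 + D{\left(148 \right)}} = \sqrt{-11188 - 12} = \sqrt{-11200} = 40 i \sqrt{7}$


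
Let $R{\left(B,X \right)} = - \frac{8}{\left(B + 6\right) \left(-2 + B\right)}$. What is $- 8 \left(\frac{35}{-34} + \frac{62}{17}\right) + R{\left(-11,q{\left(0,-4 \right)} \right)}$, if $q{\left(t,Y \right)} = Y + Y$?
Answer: $- \frac{23276}{1105} \approx -21.064$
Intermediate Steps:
$q{\left(t,Y \right)} = 2 Y$
$R{\left(B,X \right)} = - \frac{8}{\left(-2 + B\right) \left(6 + B\right)}$ ($R{\left(B,X \right)} = - \frac{8}{\left(6 + B\right) \left(-2 + B\right)} = - \frac{8}{\left(-2 + B\right) \left(6 + B\right)}$)
$- 8 \left(\frac{35}{-34} + \frac{62}{17}\right) + R{\left(-11,q{\left(0,-4 \right)} \right)} = - 8 \left(\frac{35}{-34} + \frac{62}{17}\right) - \frac{8}{-12 + \left(-11\right)^{2} + 4 \left(-11\right)} = - 8 \left(35 \left(- \frac{1}{34}\right) + 62 \cdot \frac{1}{17}\right) - \frac{8}{-12 + 121 - 44} = - 8 \left(- \frac{35}{34} + \frac{62}{17}\right) - \frac{8}{65} = \left(-8\right) \frac{89}{34} - \frac{8}{65} = - \frac{356}{17} - \frac{8}{65} = - \frac{23276}{1105}$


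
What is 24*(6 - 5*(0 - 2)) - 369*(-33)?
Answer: 12561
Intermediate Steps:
24*(6 - 5*(0 - 2)) - 369*(-33) = 24*(6 - 5*(-2)) + 12177 = 24*(6 + 10) + 12177 = 24*16 + 12177 = 384 + 12177 = 12561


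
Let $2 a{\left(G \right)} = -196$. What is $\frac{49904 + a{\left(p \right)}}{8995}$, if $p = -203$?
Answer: $\frac{49806}{8995} \approx 5.5371$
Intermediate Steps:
$a{\left(G \right)} = -98$ ($a{\left(G \right)} = \frac{1}{2} \left(-196\right) = -98$)
$\frac{49904 + a{\left(p \right)}}{8995} = \frac{49904 - 98}{8995} = 49806 \cdot \frac{1}{8995} = \frac{49806}{8995}$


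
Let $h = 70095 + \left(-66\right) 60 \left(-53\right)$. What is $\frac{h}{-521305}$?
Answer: $- \frac{55995}{104261} \approx -0.53707$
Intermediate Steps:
$h = 279975$ ($h = 70095 - -209880 = 70095 + 209880 = 279975$)
$\frac{h}{-521305} = \frac{279975}{-521305} = 279975 \left(- \frac{1}{521305}\right) = - \frac{55995}{104261}$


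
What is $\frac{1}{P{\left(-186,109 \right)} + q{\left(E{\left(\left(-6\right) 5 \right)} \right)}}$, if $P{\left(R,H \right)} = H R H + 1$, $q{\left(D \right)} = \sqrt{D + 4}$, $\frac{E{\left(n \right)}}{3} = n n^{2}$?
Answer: $- \frac{2209865}{4883503399221} - \frac{2 i \sqrt{20249}}{4883503399221} \approx -4.5252 \cdot 10^{-7} - 5.8277 \cdot 10^{-11} i$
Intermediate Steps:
$E{\left(n \right)} = 3 n^{3}$ ($E{\left(n \right)} = 3 n n^{2} = 3 n^{3}$)
$q{\left(D \right)} = \sqrt{4 + D}$
$P{\left(R,H \right)} = 1 + R H^{2}$ ($P{\left(R,H \right)} = R H^{2} + 1 = 1 + R H^{2}$)
$\frac{1}{P{\left(-186,109 \right)} + q{\left(E{\left(\left(-6\right) 5 \right)} \right)}} = \frac{1}{\left(1 - 186 \cdot 109^{2}\right) + \sqrt{4 + 3 \left(\left(-6\right) 5\right)^{3}}} = \frac{1}{\left(1 - 2209866\right) + \sqrt{4 + 3 \left(-30\right)^{3}}} = \frac{1}{\left(1 - 2209866\right) + \sqrt{4 + 3 \left(-27000\right)}} = \frac{1}{-2209865 + \sqrt{4 - 81000}} = \frac{1}{-2209865 + \sqrt{-80996}} = \frac{1}{-2209865 + 2 i \sqrt{20249}}$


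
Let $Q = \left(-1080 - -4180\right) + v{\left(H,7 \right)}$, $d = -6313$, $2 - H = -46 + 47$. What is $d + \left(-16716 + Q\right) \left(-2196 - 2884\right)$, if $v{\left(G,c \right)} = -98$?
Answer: $69660807$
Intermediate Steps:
$H = 1$ ($H = 2 - \left(-46 + 47\right) = 2 - 1 = 1$)
$Q = 3002$ ($Q = \left(-1080 - -4180\right) - 98 = \left(-1080 + 4180\right) - 98 = 3100 - 98 = 3002$)
$d + \left(-16716 + Q\right) \left(-2196 - 2884\right) = -6313 + \left(-16716 + 3002\right) \left(-2196 - 2884\right) = -6313 - -69667120 = -6313 + 69667120 = 69660807$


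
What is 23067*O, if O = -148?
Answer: -3413916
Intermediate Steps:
23067*O = 23067*(-148) = -3413916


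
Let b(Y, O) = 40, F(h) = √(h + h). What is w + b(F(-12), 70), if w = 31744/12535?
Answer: 533144/12535 ≈ 42.532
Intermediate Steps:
F(h) = √2*√h (F(h) = √(2*h) = √2*√h)
w = 31744/12535 (w = 31744*(1/12535) = 31744/12535 ≈ 2.5324)
w + b(F(-12), 70) = 31744/12535 + 40 = 533144/12535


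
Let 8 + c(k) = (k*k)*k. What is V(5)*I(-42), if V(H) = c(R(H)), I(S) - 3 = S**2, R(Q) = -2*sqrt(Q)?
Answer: -14136 - 70680*sqrt(5) ≈ -1.7218e+5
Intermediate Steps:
I(S) = 3 + S**2
c(k) = -8 + k**3 (c(k) = -8 + (k*k)*k = -8 + k**2*k = -8 + k**3)
V(H) = -8 - 8*H**(3/2) (V(H) = -8 + (-2*sqrt(H))**3 = -8 - 8*H**(3/2))
V(5)*I(-42) = (-8 - 40*sqrt(5))*(3 + (-42)**2) = (-8 - 40*sqrt(5))*(3 + 1764) = (-8 - 40*sqrt(5))*1767 = -14136 - 70680*sqrt(5)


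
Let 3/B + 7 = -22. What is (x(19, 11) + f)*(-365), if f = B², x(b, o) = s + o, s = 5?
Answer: -4914725/841 ≈ -5843.9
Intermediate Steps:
B = -3/29 (B = 3/(-7 - 22) = 3/(-29) = 3*(-1/29) = -3/29 ≈ -0.10345)
x(b, o) = 5 + o
f = 9/841 (f = (-3/29)² = 9/841 ≈ 0.010702)
(x(19, 11) + f)*(-365) = ((5 + 11) + 9/841)*(-365) = (16 + 9/841)*(-365) = (13465/841)*(-365) = -4914725/841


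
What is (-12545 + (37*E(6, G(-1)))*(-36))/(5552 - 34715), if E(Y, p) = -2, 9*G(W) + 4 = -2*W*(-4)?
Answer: 9881/29163 ≈ 0.33882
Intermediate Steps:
G(W) = -4/9 + 8*W/9 (G(W) = -4/9 + (-2*W*(-4))/9 = -4/9 + (8*W)/9 = -4/9 + 8*W/9)
(-12545 + (37*E(6, G(-1)))*(-36))/(5552 - 34715) = (-12545 + (37*(-2))*(-36))/(5552 - 34715) = (-12545 - 74*(-36))/(-29163) = (-12545 + 2664)*(-1/29163) = -9881*(-1/29163) = 9881/29163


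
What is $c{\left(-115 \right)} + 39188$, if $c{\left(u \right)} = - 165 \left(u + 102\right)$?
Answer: $41333$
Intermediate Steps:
$c{\left(u \right)} = -16830 - 165 u$ ($c{\left(u \right)} = - 165 \left(102 + u\right) = -16830 - 165 u$)
$c{\left(-115 \right)} + 39188 = \left(-16830 - -18975\right) + 39188 = \left(-16830 + 18975\right) + 39188 = 2145 + 39188 = 41333$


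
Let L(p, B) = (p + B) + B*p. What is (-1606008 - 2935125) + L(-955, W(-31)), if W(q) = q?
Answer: -4512514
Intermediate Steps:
L(p, B) = B + p + B*p (L(p, B) = (B + p) + B*p = B + p + B*p)
(-1606008 - 2935125) + L(-955, W(-31)) = (-1606008 - 2935125) + (-31 - 955 - 31*(-955)) = -4541133 + (-31 - 955 + 29605) = -4541133 + 28619 = -4512514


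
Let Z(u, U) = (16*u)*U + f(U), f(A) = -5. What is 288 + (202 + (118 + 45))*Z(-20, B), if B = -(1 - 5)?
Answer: -468737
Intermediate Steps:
B = 4 (B = -1*(-4) = 4)
Z(u, U) = -5 + 16*U*u (Z(u, U) = (16*u)*U - 5 = 16*U*u - 5 = -5 + 16*U*u)
288 + (202 + (118 + 45))*Z(-20, B) = 288 + (202 + (118 + 45))*(-5 + 16*4*(-20)) = 288 + (202 + 163)*(-5 - 1280) = 288 + 365*(-1285) = 288 - 469025 = -468737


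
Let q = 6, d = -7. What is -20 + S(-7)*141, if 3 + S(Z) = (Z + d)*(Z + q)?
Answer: 1531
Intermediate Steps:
S(Z) = -3 + (-7 + Z)*(6 + Z) (S(Z) = -3 + (Z - 7)*(Z + 6) = -3 + (-7 + Z)*(6 + Z))
-20 + S(-7)*141 = -20 + (-45 + (-7)² - 1*(-7))*141 = -20 + (-45 + 49 + 7)*141 = -20 + 11*141 = -20 + 1551 = 1531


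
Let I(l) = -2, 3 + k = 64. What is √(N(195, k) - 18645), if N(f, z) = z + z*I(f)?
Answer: I*√18706 ≈ 136.77*I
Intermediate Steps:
k = 61 (k = -3 + 64 = 61)
N(f, z) = -z (N(f, z) = z + z*(-2) = z - 2*z = -z)
√(N(195, k) - 18645) = √(-1*61 - 18645) = √(-61 - 18645) = √(-18706) = I*√18706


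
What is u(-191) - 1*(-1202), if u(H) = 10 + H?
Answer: 1021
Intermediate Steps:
u(-191) - 1*(-1202) = (10 - 191) - 1*(-1202) = -181 + 1202 = 1021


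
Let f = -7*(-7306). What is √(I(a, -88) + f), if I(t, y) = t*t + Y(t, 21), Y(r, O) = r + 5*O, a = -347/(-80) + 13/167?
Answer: √9151324326361/13360 ≈ 226.43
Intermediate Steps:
a = 58989/13360 (a = -347*(-1/80) + 13*(1/167) = 347/80 + 13/167 = 58989/13360 ≈ 4.4153)
f = 51142
I(t, y) = 105 + t + t² (I(t, y) = t*t + (t + 5*21) = t² + (t + 105) = t² + (105 + t) = 105 + t + t²)
√(I(a, -88) + f) = √((105 + 58989/13360 + (58989/13360)²) + 51142) = √((105 + 58989/13360 + 3479702121/178489600) + 51142) = √(23009203161/178489600 + 51142) = √(9151324326361/178489600) = √9151324326361/13360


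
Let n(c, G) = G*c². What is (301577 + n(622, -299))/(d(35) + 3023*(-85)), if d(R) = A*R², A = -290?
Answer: 115376739/612205 ≈ 188.46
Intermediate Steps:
d(R) = -290*R²
(301577 + n(622, -299))/(d(35) + 3023*(-85)) = (301577 - 299*622²)/(-290*35² + 3023*(-85)) = (301577 - 299*386884)/(-290*1225 - 256955) = (301577 - 115678316)/(-355250 - 256955) = -115376739/(-612205) = -115376739*(-1/612205) = 115376739/612205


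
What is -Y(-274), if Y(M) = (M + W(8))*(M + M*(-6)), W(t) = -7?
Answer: 384970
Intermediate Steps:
Y(M) = -5*M*(-7 + M) (Y(M) = (M - 7)*(M + M*(-6)) = (-7 + M)*(M - 6*M) = (-7 + M)*(-5*M) = -5*M*(-7 + M))
-Y(-274) = -5*(-274)*(7 - 1*(-274)) = -5*(-274)*(7 + 274) = -5*(-274)*281 = -1*(-384970) = 384970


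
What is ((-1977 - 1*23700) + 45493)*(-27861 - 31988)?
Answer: -1185967784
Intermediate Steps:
((-1977 - 1*23700) + 45493)*(-27861 - 31988) = ((-1977 - 23700) + 45493)*(-59849) = (-25677 + 45493)*(-59849) = 19816*(-59849) = -1185967784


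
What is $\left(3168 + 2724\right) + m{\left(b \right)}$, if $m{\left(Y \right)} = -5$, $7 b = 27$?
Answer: $5887$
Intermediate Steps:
$b = \frac{27}{7}$ ($b = \frac{1}{7} \cdot 27 = \frac{27}{7} \approx 3.8571$)
$\left(3168 + 2724\right) + m{\left(b \right)} = \left(3168 + 2724\right) - 5 = 5892 - 5 = 5887$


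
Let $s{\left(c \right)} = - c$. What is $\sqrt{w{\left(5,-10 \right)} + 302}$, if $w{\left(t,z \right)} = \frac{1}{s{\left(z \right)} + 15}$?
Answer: $\frac{3 \sqrt{839}}{5} \approx 17.379$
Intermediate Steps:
$w{\left(t,z \right)} = \frac{1}{15 - z}$ ($w{\left(t,z \right)} = \frac{1}{- z + 15} = \frac{1}{15 - z}$)
$\sqrt{w{\left(5,-10 \right)} + 302} = \sqrt{- \frac{1}{-15 - 10} + 302} = \sqrt{- \frac{1}{-25} + 302} = \sqrt{\left(-1\right) \left(- \frac{1}{25}\right) + 302} = \sqrt{\frac{1}{25} + 302} = \sqrt{\frac{7551}{25}} = \frac{3 \sqrt{839}}{5}$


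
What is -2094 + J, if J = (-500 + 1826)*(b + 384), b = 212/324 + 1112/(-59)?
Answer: 769364680/1593 ≈ 4.8297e+5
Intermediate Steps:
b = -86945/4779 (b = 212*(1/324) + 1112*(-1/59) = 53/81 - 1112/59 = -86945/4779 ≈ -18.193)
J = 772700422/1593 (J = (-500 + 1826)*(-86945/4779 + 384) = 1326*(1748191/4779) = 772700422/1593 ≈ 4.8506e+5)
-2094 + J = -2094 + 772700422/1593 = 769364680/1593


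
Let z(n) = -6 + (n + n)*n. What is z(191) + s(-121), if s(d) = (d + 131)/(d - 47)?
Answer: 6128299/84 ≈ 72956.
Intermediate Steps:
z(n) = -6 + 2*n² (z(n) = -6 + (2*n)*n = -6 + 2*n²)
s(d) = (131 + d)/(-47 + d)
z(191) + s(-121) = (-6 + 2*191²) + (131 - 121)/(-47 - 121) = (-6 + 2*36481) + 10/(-168) = (-6 + 72962) - 1/168*10 = 72956 - 5/84 = 6128299/84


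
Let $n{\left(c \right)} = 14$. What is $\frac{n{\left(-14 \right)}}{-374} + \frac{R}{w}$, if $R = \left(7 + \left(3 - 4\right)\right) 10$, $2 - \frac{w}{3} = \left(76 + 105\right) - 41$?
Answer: $- \frac{2353}{12903} \approx -0.18236$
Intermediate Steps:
$w = -414$ ($w = 6 - 3 \left(\left(76 + 105\right) - 41\right) = 6 - 3 \left(181 - 41\right) = 6 - 420 = -414$)
$R = 60$ ($R = \left(7 + \left(3 - 4\right)\right) 10 = \left(7 - 1\right) 10 = 6 \cdot 10 = 60$)
$\frac{n{\left(-14 \right)}}{-374} + \frac{R}{w} = \frac{14}{-374} + \frac{60}{-414} = 14 \left(- \frac{1}{374}\right) + 60 \left(- \frac{1}{414}\right) = - \frac{7}{187} - \frac{10}{69} = - \frac{2353}{12903}$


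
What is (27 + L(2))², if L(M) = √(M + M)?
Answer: 841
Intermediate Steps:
L(M) = √2*√M (L(M) = √(2*M) = √2*√M)
(27 + L(2))² = (27 + √2*√2)² = (27 + 2)² = 29² = 841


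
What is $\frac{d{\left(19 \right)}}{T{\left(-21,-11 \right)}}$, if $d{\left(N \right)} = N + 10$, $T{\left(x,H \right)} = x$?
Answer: $- \frac{29}{21} \approx -1.381$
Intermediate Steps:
$d{\left(N \right)} = 10 + N$
$\frac{d{\left(19 \right)}}{T{\left(-21,-11 \right)}} = \frac{10 + 19}{-21} = 29 \left(- \frac{1}{21}\right) = - \frac{29}{21}$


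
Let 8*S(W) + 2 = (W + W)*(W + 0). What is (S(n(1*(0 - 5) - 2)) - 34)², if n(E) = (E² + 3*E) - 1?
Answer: 21904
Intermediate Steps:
n(E) = -1 + E² + 3*E
S(W) = -¼ + W²/4 (S(W) = -¼ + ((W + W)*(W + 0))/8 = -¼ + ((2*W)*W)/8 = -¼ + (2*W²)/8 = -¼ + W²/4)
(S(n(1*(0 - 5) - 2)) - 34)² = ((-¼ + (-1 + (1*(0 - 5) - 2)² + 3*(1*(0 - 5) - 2))²/4) - 34)² = ((-¼ + (-1 + (1*(-5) - 2)² + 3*(1*(-5) - 2))²/4) - 34)² = ((-¼ + (-1 + (-5 - 2)² + 3*(-5 - 2))²/4) - 34)² = ((-¼ + (-1 + (-7)² + 3*(-7))²/4) - 34)² = ((-¼ + (-1 + 49 - 21)²/4) - 34)² = ((-¼ + (¼)*27²) - 34)² = ((-¼ + (¼)*729) - 34)² = ((-¼ + 729/4) - 34)² = (182 - 34)² = 148² = 21904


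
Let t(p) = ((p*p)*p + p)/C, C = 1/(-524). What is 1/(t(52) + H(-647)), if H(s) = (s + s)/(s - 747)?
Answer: -697/51372969833 ≈ -1.3567e-8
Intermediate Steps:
H(s) = 2*s/(-747 + s) (H(s) = (2*s)/(-747 + s) = 2*s/(-747 + s))
C = -1/524 ≈ -0.0019084
t(p) = -524*p - 524*p³ (t(p) = ((p*p)*p + p)/(-1/524) = (p²*p + p)*(-524) = (p³ + p)*(-524) = (p + p³)*(-524) = -524*p - 524*p³)
1/(t(52) + H(-647)) = 1/(524*52*(-1 - 1*52²) + 2*(-647)/(-747 - 647)) = 1/(524*52*(-1 - 1*2704) + 2*(-647)/(-1394)) = 1/(524*52*(-1 - 2704) + 2*(-647)*(-1/1394)) = 1/(524*52*(-2705) + 647/697) = 1/(-73705840 + 647/697) = 1/(-51372969833/697) = -697/51372969833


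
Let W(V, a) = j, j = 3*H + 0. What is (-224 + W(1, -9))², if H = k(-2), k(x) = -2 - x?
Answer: 50176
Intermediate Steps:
H = 0 (H = -2 - 1*(-2) = -2 + 2 = 0)
j = 0 (j = 3*0 + 0 = 0 + 0 = 0)
W(V, a) = 0
(-224 + W(1, -9))² = (-224 + 0)² = (-224)² = 50176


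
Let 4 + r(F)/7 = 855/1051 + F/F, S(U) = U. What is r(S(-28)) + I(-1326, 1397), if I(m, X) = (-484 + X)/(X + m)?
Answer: -182543/74621 ≈ -2.4463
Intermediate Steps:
r(F) = -16086/1051 (r(F) = -28 + 7*(855/1051 + F/F) = -28 + 7*(855*(1/1051) + 1) = -28 + 7*(855/1051 + 1) = -28 + 7*(1906/1051) = -28 + 13342/1051 = -16086/1051)
I(m, X) = (-484 + X)/(X + m)
r(S(-28)) + I(-1326, 1397) = -16086/1051 + (-484 + 1397)/(1397 - 1326) = -16086/1051 + 913/71 = -182543/74621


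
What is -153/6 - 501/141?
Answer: -2731/94 ≈ -29.053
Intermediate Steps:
-153/6 - 501/141 = -153*1/6 - 501*1/141 = -51/2 - 167/47 = -2731/94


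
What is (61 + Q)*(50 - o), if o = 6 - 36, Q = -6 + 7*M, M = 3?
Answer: 6080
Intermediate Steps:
Q = 15 (Q = -6 + 7*3 = -6 + 21 = 15)
o = -30
(61 + Q)*(50 - o) = (61 + 15)*(50 - 1*(-30)) = 76*(50 + 30) = 76*80 = 6080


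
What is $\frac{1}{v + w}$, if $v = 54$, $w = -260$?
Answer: $- \frac{1}{206} \approx -0.0048544$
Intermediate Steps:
$\frac{1}{v + w} = \frac{1}{54 - 260} = \frac{1}{-206} = - \frac{1}{206}$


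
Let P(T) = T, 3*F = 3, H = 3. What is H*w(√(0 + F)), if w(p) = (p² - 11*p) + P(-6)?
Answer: -48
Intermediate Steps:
F = 1 (F = (⅓)*3 = 1)
w(p) = -6 + p² - 11*p (w(p) = (p² - 11*p) - 6 = -6 + p² - 11*p)
H*w(√(0 + F)) = 3*(-6 + (√(0 + 1))² - 11*√(0 + 1)) = 3*(-6 + (√1)² - 11*√1) = 3*(-6 + 1² - 11*1) = 3*(-6 + 1 - 11) = 3*(-16) = -48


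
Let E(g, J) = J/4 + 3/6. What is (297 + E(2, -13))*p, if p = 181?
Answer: 213037/4 ≈ 53259.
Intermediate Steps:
E(g, J) = ½ + J/4 (E(g, J) = J*(¼) + 3*(⅙) = J/4 + ½ = ½ + J/4)
(297 + E(2, -13))*p = (297 + (½ + (¼)*(-13)))*181 = (297 + (½ - 13/4))*181 = (297 - 11/4)*181 = (1177/4)*181 = 213037/4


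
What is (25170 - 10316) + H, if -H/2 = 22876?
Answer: -30898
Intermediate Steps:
H = -45752 (H = -2*22876 = -45752)
(25170 - 10316) + H = (25170 - 10316) - 45752 = 14854 - 45752 = -30898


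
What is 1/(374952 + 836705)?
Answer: 1/1211657 ≈ 8.2532e-7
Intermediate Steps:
1/(374952 + 836705) = 1/1211657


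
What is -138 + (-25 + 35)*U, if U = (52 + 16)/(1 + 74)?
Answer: -1934/15 ≈ -128.93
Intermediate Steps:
U = 68/75 ≈ 0.90667
-138 + (-25 + 35)*U = -138 + (-25 + 35)*(68/75) = -138 + 10*(68/75) = -138 + 136/15 = -1934/15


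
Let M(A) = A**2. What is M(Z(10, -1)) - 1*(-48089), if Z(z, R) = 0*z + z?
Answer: 48189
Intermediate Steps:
Z(z, R) = z (Z(z, R) = 0 + z = z)
M(Z(10, -1)) - 1*(-48089) = 10**2 - 1*(-48089) = 100 + 48089 = 48189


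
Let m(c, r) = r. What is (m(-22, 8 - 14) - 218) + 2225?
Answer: 2001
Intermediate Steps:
(m(-22, 8 - 14) - 218) + 2225 = ((8 - 14) - 218) + 2225 = (-6 - 218) + 2225 = -224 + 2225 = 2001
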